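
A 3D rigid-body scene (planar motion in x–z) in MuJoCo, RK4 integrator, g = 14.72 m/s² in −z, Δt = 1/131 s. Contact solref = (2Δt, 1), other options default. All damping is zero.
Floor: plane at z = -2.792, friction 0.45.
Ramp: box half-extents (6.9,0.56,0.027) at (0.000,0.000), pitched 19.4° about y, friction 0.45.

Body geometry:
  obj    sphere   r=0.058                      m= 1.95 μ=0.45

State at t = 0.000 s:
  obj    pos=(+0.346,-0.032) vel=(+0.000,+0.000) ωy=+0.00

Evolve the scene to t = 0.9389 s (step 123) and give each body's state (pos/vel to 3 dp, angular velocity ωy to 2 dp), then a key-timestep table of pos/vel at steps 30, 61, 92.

State at t = 0.9389 s:
  obj    pos=(+1.798,-0.543) vel=(+3.093,-1.089) ωy=+56.53

Key-timestep trajectory:
   step    t(s)  obj.x    obj.z    obj.vx   obj.vz 
     30  0.2290   +0.432  -0.062  +0.755  -0.266
     61  0.4656   +0.703  -0.158  +1.534  -0.540
     92  0.7023   +1.158  -0.318  +2.313  -0.815


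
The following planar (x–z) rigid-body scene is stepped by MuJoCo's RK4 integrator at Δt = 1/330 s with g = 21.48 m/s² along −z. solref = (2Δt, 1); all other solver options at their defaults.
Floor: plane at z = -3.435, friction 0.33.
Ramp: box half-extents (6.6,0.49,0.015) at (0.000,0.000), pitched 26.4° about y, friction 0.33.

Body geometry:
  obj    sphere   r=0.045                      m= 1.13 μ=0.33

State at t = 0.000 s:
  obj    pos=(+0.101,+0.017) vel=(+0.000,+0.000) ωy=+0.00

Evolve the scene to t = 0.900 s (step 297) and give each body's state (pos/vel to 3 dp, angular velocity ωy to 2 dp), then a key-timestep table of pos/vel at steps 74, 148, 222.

State at t = 0.900 s:
  obj    pos=(+2.576,-1.212) vel=(+5.499,-2.730) ωy=+136.43

Key-timestep trajectory:
   step    t(s)  obj.x    obj.z    obj.vx   obj.vz 
     74  0.2242   +0.255  -0.059  +1.370  -0.680
    148  0.4485   +0.716  -0.288  +2.741  -1.360
    222  0.6727   +1.484  -0.670  +4.111  -2.041


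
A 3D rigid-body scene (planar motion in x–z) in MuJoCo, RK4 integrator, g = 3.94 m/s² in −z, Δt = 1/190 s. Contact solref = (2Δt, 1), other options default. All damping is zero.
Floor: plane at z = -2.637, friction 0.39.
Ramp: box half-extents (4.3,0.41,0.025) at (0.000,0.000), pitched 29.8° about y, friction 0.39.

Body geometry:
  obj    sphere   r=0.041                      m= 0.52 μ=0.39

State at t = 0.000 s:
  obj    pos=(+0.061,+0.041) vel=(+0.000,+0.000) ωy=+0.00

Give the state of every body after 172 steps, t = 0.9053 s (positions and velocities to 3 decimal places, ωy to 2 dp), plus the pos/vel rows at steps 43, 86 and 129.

State at t = 0.9053 s:
  obj    pos=(+0.558,-0.244) vel=(+1.099,-0.629) ωy=+30.88

Key-timestep trajectory:
   step    t(s)  obj.x    obj.z    obj.vx   obj.vz 
     43  0.2263   +0.092  +0.023  +0.275  -0.157
     86  0.4526   +0.185  -0.030  +0.549  -0.315
    129  0.6789   +0.341  -0.119  +0.824  -0.472


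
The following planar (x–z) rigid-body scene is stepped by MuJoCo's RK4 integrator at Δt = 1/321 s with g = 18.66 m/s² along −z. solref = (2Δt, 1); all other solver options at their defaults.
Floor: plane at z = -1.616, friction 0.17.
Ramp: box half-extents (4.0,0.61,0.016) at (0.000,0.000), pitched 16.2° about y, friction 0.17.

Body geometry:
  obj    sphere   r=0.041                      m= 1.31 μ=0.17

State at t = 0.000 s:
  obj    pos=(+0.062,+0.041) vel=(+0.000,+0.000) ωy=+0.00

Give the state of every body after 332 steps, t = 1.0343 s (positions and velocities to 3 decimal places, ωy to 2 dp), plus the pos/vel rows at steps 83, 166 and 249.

State at t = 1.0343 s:
  obj    pos=(+1.972,-0.514) vel=(+3.693,-1.073) ωy=+93.79

Key-timestep trajectory:
   step    t(s)  obj.x    obj.z    obj.vx   obj.vz 
     83  0.2586   +0.181  +0.007  +0.923  -0.268
    166  0.5171   +0.540  -0.097  +1.847  -0.537
    249  0.7757   +1.136  -0.271  +2.770  -0.805


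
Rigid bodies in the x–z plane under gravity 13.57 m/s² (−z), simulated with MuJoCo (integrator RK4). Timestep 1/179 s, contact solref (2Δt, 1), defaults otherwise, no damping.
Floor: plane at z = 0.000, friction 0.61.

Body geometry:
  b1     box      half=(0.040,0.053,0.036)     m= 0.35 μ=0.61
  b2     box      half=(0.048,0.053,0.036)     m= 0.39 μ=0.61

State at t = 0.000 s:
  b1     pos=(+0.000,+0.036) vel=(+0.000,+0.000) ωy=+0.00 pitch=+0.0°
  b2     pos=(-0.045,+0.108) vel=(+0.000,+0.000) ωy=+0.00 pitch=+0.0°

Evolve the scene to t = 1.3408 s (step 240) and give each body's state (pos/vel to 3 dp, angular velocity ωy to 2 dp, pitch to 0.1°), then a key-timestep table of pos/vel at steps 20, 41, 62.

State at t = 1.3408 s:
  b1     pos=(+0.000,+0.036) vel=(+0.000,+0.000) ωy=+0.00 pitch=+0.0°
  b2     pos=(-0.090,+0.048) vel=(+0.000,+0.000) ωy=+0.00 pitch=-90.0°

Key-timestep trajectory:
   step    t(s)  b1.x    b1.z    b1.vx   b1.vz   b2.x    b2.z    b2.vx   b2.vz 
     20  0.1117   +0.000  +0.036  +0.000  +0.000   -0.052  +0.106  -0.149  -0.051
     41  0.2291   +0.000  +0.036  +0.000  +0.000   -0.082  +0.067  -0.302  -0.916
     62  0.3464   +0.000  +0.036  +0.000  +0.000   -0.090  +0.048  +0.203  -0.147


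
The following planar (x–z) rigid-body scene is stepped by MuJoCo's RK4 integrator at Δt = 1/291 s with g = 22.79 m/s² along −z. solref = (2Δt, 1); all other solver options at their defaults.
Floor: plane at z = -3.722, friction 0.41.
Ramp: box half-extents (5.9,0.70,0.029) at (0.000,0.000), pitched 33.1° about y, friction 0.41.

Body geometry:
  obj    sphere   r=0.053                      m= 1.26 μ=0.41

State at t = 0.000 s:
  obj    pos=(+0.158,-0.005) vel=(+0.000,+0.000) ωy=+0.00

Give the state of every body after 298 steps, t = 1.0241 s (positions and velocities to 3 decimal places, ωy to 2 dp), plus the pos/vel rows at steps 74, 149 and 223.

State at t = 1.0241 s:
  obj    pos=(+4.063,-2.551) vel=(+7.626,-4.971) ωy=+171.75

Key-timestep trajectory:
   step    t(s)  obj.x    obj.z    obj.vx   obj.vz 
     74  0.2543   +0.399  -0.162  +1.894  -1.235
    149  0.5120   +1.134  -0.642  +3.813  -2.486
    223  0.7663   +2.345  -1.431  +5.707  -3.720


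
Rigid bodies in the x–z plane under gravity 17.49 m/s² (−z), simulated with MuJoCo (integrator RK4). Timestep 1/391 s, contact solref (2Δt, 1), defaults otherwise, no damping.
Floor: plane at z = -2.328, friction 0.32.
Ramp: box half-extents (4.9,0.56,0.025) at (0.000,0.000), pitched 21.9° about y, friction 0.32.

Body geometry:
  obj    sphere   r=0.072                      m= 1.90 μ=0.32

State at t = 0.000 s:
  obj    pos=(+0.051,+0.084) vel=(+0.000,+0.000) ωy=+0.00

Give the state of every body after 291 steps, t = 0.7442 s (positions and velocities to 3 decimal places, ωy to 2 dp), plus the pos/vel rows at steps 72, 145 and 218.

State at t = 0.7442 s:
  obj    pos=(+1.248,-0.397) vel=(+3.218,-1.294) ωy=+48.16

Key-timestep trajectory:
   step    t(s)  obj.x    obj.z    obj.vx   obj.vz 
     72  0.1841   +0.124  +0.055  +0.796  -0.320
    145  0.3708   +0.348  -0.035  +1.603  -0.645
    218  0.5575   +0.723  -0.186  +2.411  -0.969


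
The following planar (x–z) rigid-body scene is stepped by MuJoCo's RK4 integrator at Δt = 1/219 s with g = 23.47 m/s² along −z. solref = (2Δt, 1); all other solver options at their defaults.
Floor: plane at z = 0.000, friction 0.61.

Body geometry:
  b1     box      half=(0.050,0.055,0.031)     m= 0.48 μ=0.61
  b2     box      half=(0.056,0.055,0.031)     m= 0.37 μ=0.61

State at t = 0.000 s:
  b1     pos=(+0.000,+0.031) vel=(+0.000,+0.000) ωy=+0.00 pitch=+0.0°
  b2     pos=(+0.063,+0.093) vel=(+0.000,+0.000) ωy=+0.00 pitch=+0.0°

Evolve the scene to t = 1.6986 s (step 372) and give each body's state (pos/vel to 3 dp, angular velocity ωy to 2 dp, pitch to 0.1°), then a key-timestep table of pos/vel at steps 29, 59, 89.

State at t = 1.6986 s:
  b1     pos=(+0.000,+0.031) vel=(+0.000,+0.000) ωy=+0.00 pitch=+0.0°
  b2     pos=(+0.119,+0.056) vel=(+0.000,+0.000) ωy=+0.00 pitch=+90.0°

Key-timestep trajectory:
   step    t(s)  b1.x    b1.z    b1.vx   b1.vz   b2.x    b2.z    b2.vx   b2.vz 
     29  0.1324   +0.000  +0.031  +0.000  +0.000   +0.094  +0.062  +0.488  +0.088
     59  0.2694   +0.000  +0.031  +0.000  +0.000   +0.137  +0.063  +0.008  +0.001
     89  0.4064   +0.000  +0.031  +0.000  +0.000   +0.113  +0.059  +0.004  +0.010


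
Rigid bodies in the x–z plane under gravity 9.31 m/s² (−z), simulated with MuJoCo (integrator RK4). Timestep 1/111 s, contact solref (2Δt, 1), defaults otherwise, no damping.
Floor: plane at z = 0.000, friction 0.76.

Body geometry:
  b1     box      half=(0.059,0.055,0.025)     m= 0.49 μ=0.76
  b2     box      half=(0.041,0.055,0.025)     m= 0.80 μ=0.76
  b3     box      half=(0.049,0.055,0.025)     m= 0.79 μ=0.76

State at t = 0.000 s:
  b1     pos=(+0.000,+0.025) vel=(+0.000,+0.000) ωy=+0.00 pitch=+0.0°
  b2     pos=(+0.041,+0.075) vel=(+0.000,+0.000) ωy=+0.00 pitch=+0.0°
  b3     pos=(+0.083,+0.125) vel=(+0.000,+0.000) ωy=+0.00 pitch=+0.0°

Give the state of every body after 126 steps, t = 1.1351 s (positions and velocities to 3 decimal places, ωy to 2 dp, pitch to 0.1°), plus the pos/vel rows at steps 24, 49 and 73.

State at t = 1.1351 s:
  b1     pos=(+0.000,+0.025) vel=(+0.000,+0.000) ωy=+0.00 pitch=+0.0°
  b2     pos=(+0.091,+0.041) vel=(+0.000,+0.000) ωy=+0.00 pitch=+90.0°
  b3     pos=(+0.246,+0.025) vel=(+0.000,+0.000) ωy=+0.00 pitch=+180.0°

Key-timestep trajectory:
   step    t(s)  b1.x    b1.z    b1.vx   b1.vz   b2.x    b2.z    b2.vx   b2.vz   b3.x    b3.z    b3.vx   b3.vz 
     24  0.2162   +0.000  +0.025  -0.002  +0.000   +0.048  +0.078  +0.094  +0.036   +0.102  +0.115  +0.219  -0.139
     49  0.4414   +0.000  +0.025  +0.000  +0.000   +0.093  +0.037  -0.047  +0.086   +0.176  +0.050  +0.248  +0.131
     73  0.6577   +0.000  +0.025  +0.000  +0.000   +0.091  +0.041  +0.000  +0.000   +0.223  +0.047  +0.335  -0.187


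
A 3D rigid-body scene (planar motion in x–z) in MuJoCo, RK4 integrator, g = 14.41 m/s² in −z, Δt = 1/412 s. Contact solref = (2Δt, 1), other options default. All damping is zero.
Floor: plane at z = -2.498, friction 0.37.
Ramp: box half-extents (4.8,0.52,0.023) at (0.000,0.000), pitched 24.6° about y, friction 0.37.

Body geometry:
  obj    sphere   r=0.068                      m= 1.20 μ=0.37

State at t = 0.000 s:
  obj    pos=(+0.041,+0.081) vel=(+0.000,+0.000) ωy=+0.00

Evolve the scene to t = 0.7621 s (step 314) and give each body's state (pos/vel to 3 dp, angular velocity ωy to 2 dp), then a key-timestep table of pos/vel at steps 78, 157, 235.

State at t = 0.7621 s:
  obj    pos=(+1.173,-0.437) vel=(+2.969,-1.359) ωy=+48.02

Key-timestep trajectory:
   step    t(s)  obj.x    obj.z    obj.vx   obj.vz 
     78  0.1893   +0.111  +0.049  +0.738  -0.338
    157  0.3811   +0.324  -0.048  +1.485  -0.680
    235  0.5704   +0.675  -0.209  +2.222  -1.017


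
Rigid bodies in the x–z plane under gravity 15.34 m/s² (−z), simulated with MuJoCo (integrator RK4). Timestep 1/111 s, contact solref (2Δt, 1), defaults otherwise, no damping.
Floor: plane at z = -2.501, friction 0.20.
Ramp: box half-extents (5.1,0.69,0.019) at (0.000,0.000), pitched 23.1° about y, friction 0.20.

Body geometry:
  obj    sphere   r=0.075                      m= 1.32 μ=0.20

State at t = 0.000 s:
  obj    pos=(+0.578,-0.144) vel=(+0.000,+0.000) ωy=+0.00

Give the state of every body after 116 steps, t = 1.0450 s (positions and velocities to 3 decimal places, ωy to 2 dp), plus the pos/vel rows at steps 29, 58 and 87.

State at t = 1.0450 s:
  obj    pos=(+2.737,-1.065) vel=(+4.133,-1.763) ωy=+59.88

Key-timestep trajectory:
   step    t(s)  obj.x    obj.z    obj.vx   obj.vz 
     29  0.2613   +0.713  -0.202  +1.033  -0.441
     58  0.5225   +1.118  -0.375  +2.066  -0.881
     87  0.7838   +1.793  -0.662  +3.099  -1.322


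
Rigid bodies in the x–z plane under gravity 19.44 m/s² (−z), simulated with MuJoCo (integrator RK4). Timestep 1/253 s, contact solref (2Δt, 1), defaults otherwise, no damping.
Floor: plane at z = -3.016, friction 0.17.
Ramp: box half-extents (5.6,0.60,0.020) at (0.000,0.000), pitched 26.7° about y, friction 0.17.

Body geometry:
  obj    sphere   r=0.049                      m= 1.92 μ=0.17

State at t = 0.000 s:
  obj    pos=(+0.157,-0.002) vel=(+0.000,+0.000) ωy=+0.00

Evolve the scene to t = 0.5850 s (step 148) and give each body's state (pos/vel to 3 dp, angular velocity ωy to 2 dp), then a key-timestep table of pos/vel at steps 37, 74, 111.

State at t = 0.5850 s:
  obj    pos=(+1.111,-0.482) vel=(+3.261,-1.640) ωy=+74.46

Key-timestep trajectory:
   step    t(s)  obj.x    obj.z    obj.vx   obj.vz 
     37  0.1462   +0.217  -0.032  +0.816  -0.410
     74  0.2925   +0.396  -0.122  +1.631  -0.820
    111  0.4387   +0.694  -0.272  +2.446  -1.230


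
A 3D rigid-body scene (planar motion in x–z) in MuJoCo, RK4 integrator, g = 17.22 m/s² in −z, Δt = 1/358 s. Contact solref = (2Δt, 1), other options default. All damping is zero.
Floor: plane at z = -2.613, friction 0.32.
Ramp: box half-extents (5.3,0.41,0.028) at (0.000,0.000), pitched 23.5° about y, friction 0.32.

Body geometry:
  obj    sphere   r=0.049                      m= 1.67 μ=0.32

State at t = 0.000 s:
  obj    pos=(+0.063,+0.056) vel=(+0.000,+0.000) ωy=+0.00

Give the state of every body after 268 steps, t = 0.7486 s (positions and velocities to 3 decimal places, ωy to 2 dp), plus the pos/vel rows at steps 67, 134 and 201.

State at t = 0.7486 s:
  obj    pos=(+1.324,-0.492) vel=(+3.367,-1.464) ωy=+74.92

Key-timestep trajectory:
   step    t(s)  obj.x    obj.z    obj.vx   obj.vz 
     67  0.1872   +0.142  +0.022  +0.842  -0.366
    134  0.3743   +0.378  -0.081  +1.684  -0.732
    201  0.5615   +0.772  -0.252  +2.525  -1.098


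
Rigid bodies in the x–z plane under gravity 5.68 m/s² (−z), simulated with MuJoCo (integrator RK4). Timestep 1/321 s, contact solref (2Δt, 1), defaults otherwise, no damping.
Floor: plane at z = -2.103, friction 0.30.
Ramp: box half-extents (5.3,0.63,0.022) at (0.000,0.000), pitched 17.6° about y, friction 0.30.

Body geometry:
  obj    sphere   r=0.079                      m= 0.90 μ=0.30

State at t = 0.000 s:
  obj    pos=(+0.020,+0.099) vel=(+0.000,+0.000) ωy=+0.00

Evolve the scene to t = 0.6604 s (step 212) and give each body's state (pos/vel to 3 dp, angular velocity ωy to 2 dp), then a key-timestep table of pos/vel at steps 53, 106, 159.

State at t = 0.6604 s:
  obj    pos=(+0.275,+0.019) vel=(+0.772,-0.245) ωy=+10.25

Key-timestep trajectory:
   step    t(s)  obj.x    obj.z    obj.vx   obj.vz 
     53  0.1651   +0.036  +0.095  +0.193  -0.061
    106  0.3302   +0.084  +0.079  +0.386  -0.122
    159  0.4953   +0.164  +0.054  +0.579  -0.184


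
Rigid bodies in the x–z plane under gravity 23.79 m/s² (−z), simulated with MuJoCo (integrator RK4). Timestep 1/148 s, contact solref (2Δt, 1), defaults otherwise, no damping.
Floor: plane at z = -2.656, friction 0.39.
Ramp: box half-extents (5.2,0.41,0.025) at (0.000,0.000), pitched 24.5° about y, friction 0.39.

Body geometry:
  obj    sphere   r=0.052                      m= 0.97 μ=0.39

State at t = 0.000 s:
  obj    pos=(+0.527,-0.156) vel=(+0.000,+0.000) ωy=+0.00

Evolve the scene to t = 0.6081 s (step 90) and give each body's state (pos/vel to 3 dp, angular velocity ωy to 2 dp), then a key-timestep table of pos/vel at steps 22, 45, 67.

State at t = 0.6081 s:
  obj    pos=(+1.713,-0.696) vel=(+3.899,-1.777) ωy=+82.39

Key-timestep trajectory:
   step    t(s)  obj.x    obj.z    obj.vx   obj.vz 
     22  0.1486   +0.598  -0.188  +0.953  -0.434
     45  0.3041   +0.824  -0.291  +1.950  -0.889
     67  0.4527   +1.184  -0.455  +2.903  -1.323


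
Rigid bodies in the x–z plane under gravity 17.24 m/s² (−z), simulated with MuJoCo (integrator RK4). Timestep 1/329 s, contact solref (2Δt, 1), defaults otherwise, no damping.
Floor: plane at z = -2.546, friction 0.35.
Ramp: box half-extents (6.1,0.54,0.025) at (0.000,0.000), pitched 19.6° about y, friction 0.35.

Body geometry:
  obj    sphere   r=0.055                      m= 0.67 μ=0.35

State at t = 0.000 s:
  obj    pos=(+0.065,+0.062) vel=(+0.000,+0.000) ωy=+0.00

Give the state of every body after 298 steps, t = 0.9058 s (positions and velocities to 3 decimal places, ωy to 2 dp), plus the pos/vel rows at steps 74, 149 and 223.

State at t = 0.9058 s:
  obj    pos=(+1.661,-0.507) vel=(+3.525,-1.255) ωy=+68.02

Key-timestep trajectory:
   step    t(s)  obj.x    obj.z    obj.vx   obj.vz 
     74  0.2249   +0.163  +0.027  +0.875  -0.312
    149  0.4529   +0.464  -0.080  +1.762  -0.628
    223  0.6778   +0.959  -0.257  +2.638  -0.939


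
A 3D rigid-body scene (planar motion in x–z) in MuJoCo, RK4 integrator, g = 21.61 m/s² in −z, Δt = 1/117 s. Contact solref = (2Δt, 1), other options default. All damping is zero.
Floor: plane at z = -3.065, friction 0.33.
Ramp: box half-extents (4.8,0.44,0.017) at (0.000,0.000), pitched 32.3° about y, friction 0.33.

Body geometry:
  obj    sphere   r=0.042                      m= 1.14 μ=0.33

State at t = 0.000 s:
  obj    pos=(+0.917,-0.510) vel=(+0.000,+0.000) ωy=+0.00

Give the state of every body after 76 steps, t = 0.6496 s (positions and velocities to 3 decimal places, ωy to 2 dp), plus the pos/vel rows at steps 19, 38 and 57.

State at t = 0.6496 s:
  obj    pos=(+2.388,-1.440) vel=(+4.529,-2.863) ωy=+127.52

Key-timestep trajectory:
   step    t(s)  obj.x    obj.z    obj.vx   obj.vz 
     19  0.1624   +1.009  -0.568  +1.133  -0.716
     38  0.3248   +1.285  -0.743  +2.265  -1.432
     57  0.4872   +1.745  -1.033  +3.397  -2.147


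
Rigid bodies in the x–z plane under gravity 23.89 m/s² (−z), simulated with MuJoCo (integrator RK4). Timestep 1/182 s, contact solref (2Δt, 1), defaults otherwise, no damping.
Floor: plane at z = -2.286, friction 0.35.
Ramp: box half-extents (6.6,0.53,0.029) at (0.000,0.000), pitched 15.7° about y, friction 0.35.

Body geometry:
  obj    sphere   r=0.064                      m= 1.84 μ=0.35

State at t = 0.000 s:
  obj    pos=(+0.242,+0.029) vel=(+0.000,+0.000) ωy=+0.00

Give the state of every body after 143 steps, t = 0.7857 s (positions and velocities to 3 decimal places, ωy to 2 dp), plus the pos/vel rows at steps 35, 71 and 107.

State at t = 0.7857 s:
  obj    pos=(+1.614,-0.357) vel=(+3.493,-0.982) ωy=+56.68

Key-timestep trajectory:
   step    t(s)  obj.x    obj.z    obj.vx   obj.vz 
     35  0.1923   +0.324  +0.005  +0.855  -0.240
     71  0.3901   +0.580  -0.067  +1.734  -0.487
    107  0.5879   +1.010  -0.187  +2.613  -0.735


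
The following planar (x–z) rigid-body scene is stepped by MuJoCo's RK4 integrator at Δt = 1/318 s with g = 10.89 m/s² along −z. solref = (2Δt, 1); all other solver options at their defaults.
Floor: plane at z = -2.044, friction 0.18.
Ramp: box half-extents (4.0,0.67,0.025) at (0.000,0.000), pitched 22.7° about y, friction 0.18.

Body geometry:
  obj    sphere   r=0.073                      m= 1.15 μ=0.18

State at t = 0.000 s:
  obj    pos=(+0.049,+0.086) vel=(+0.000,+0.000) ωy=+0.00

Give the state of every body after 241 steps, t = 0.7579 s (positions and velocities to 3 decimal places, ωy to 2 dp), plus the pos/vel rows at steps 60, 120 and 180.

State at t = 0.7579 s:
  obj    pos=(+0.844,-0.247) vel=(+2.099,-0.878) ωy=+31.16

Key-timestep trajectory:
   step    t(s)  obj.x    obj.z    obj.vx   obj.vz 
     60  0.1887   +0.098  +0.065  +0.523  -0.219
    120  0.3774   +0.246  +0.003  +1.045  -0.437
    180  0.5660   +0.493  -0.100  +1.568  -0.656


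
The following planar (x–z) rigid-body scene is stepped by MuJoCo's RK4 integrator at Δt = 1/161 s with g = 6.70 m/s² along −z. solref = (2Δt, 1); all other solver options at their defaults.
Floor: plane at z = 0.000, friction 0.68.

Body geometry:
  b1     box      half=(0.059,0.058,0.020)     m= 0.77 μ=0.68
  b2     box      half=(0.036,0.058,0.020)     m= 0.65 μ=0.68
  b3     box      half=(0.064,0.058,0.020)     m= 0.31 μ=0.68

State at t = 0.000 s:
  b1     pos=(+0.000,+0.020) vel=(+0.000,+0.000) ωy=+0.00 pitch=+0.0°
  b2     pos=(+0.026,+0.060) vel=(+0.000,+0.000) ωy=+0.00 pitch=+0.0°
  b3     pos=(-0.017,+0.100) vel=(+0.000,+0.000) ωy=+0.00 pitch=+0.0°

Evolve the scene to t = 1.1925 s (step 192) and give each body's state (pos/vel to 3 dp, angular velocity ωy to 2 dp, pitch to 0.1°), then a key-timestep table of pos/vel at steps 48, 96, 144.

State at t = 1.1925 s:
  b1     pos=(+0.000,+0.020) vel=(+0.000,+0.000) ωy=+0.00 pitch=+0.0°
  b2     pos=(+0.026,+0.060) vel=(+0.000,+0.000) ωy=+0.00 pitch=+0.0°
  b3     pos=(-0.070,+0.057) vel=(+0.000,+0.000) ωy=+0.01 pitch=-40.1°

Key-timestep trajectory:
   step    t(s)  b1.x    b1.z    b1.vx   b1.vz   b2.x    b2.z    b2.vx   b2.vz   b3.x    b3.z    b3.vx   b3.vz 
     48  0.2981   +0.000  +0.020  +0.000  +0.000   +0.026  +0.060  +0.000  +0.000   -0.040  +0.082  -0.159  -0.203
     96  0.5963   +0.000  +0.020  +0.000  +0.000   +0.026  +0.060  +0.000  +0.000   -0.070  +0.057  -0.028  -0.016
    144  0.8944   +0.000  +0.020  +0.000  +0.000   +0.026  +0.060  +0.000  +0.000   -0.070  +0.057  +0.000  +0.000


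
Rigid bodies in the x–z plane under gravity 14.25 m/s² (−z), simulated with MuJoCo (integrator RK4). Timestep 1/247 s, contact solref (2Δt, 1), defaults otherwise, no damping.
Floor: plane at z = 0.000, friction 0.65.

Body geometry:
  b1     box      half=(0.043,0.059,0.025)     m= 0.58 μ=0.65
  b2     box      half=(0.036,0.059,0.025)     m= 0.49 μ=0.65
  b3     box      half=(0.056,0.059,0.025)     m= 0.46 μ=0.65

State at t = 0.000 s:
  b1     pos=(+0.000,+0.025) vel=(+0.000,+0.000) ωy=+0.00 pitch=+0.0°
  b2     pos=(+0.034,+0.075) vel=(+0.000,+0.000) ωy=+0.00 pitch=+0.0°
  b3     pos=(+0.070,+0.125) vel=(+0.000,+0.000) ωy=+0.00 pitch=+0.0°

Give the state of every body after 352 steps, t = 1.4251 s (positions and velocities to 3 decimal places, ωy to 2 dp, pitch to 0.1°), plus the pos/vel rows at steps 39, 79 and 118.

State at t = 1.4251 s:
  b1     pos=(+0.000,+0.025) vel=(+0.000,+0.000) ωy=+0.00 pitch=+0.0°
  b2     pos=(+0.074,+0.036) vel=(+0.000,+0.000) ωy=+0.00 pitch=+90.0°
  b3     pos=(+0.242,+0.025) vel=(+0.000,+0.000) ωy=+0.00 pitch=+180.0°

Key-timestep trajectory:
   step    t(s)  b1.x    b1.z    b1.vx   b1.vz   b2.x    b2.z    b2.vx   b2.vz   b3.x    b3.z    b3.vx   b3.vz 
     39  0.1579   +0.000  +0.025  -0.001  +0.000   +0.046  +0.076  +0.206  -0.023   +0.102  +0.104  +0.433  -0.453
     79  0.3198   +0.000  +0.025  +0.000  +0.000   +0.074  +0.036  -0.002  +0.003   +0.168  +0.059  +0.280  +0.121
    118  0.4777   +0.000  +0.025  +0.000  +0.000   +0.074  +0.036  +0.000  +0.000   +0.206  +0.057  +0.329  -0.142


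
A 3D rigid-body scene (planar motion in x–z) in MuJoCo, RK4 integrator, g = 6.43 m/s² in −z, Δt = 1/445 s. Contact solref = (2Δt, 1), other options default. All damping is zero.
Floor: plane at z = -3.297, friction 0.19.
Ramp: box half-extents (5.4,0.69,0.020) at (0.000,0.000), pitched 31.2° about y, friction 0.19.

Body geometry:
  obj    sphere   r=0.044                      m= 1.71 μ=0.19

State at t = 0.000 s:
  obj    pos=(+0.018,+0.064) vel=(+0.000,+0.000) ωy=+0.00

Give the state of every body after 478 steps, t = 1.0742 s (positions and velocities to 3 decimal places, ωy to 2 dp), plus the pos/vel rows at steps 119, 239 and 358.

State at t = 1.0742 s:
  obj    pos=(+1.192,-0.647) vel=(+2.186,-1.324) ωy=+58.08

Key-timestep trajectory:
   step    t(s)  obj.x    obj.z    obj.vx   obj.vz 
    119  0.2674   +0.091  +0.020  +0.544  -0.330
    239  0.5371   +0.312  -0.114  +1.093  -0.662
    358  0.8045   +0.677  -0.335  +1.637  -0.992


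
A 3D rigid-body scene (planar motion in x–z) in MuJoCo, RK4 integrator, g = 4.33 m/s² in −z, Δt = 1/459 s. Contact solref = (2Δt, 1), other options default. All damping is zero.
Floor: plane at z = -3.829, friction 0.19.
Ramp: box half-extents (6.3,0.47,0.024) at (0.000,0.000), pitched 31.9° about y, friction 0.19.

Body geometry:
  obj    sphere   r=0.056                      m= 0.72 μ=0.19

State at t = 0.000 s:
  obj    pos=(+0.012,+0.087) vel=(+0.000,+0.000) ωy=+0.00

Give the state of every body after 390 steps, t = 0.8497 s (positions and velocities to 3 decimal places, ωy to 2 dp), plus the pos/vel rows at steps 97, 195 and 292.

State at t = 0.8497 s:
  obj    pos=(+0.513,-0.225) vel=(+1.179,-0.734) ωy=+24.79

Key-timestep trajectory:
   step    t(s)  obj.x    obj.z    obj.vx   obj.vz 
     97  0.2113   +0.043  +0.068  +0.293  -0.183
    195  0.4248   +0.137  +0.009  +0.590  -0.367
    292  0.6362   +0.293  -0.088  +0.883  -0.549


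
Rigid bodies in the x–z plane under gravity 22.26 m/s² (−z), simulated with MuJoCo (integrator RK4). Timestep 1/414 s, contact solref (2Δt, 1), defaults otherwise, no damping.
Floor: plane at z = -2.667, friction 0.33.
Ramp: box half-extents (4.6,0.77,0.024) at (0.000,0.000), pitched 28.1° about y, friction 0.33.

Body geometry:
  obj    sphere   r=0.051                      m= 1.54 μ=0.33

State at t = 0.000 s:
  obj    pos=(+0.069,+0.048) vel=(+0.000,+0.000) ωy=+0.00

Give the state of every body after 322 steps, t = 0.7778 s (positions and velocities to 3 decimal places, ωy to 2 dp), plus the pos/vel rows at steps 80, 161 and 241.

State at t = 0.7778 s:
  obj    pos=(+2.067,-1.019) vel=(+5.138,-2.744) ωy=+114.20

Key-timestep trajectory:
   step    t(s)  obj.x    obj.z    obj.vx   obj.vz 
     80  0.1932   +0.192  -0.018  +1.277  -0.682
    161  0.3889   +0.569  -0.219  +2.569  -1.372
    241  0.5821   +1.189  -0.550  +3.846  -2.053


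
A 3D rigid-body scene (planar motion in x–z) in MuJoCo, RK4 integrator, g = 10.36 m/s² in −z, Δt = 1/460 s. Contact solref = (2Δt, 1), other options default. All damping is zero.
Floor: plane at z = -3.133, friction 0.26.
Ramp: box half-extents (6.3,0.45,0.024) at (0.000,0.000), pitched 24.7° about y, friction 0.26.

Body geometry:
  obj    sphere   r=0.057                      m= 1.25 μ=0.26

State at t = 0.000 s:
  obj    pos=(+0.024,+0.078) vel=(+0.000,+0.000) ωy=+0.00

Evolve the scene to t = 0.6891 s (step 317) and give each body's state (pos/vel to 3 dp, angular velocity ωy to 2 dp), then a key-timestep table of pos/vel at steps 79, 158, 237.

State at t = 0.6891 s:
  obj    pos=(+0.691,-0.229) vel=(+1.936,-0.890) ωy=+37.38

Key-timestep trajectory:
   step    t(s)  obj.x    obj.z    obj.vx   obj.vz 
     79  0.1717   +0.065  +0.059  +0.483  -0.222
    158  0.3435   +0.190  +0.002  +0.965  -0.444
    237  0.5152   +0.397  -0.093  +1.447  -0.666


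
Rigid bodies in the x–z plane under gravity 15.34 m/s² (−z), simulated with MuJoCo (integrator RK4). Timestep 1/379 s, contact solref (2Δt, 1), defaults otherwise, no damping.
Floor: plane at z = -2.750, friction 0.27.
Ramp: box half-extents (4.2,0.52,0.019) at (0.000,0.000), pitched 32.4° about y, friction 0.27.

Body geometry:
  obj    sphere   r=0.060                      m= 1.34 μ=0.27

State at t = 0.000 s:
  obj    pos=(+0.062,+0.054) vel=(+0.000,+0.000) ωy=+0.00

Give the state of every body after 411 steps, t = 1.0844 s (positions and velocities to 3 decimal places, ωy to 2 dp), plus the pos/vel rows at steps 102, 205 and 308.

State at t = 1.0844 s:
  obj    pos=(+2.977,-1.796) vel=(+5.376,-3.412) ωy=+106.10

Key-timestep trajectory:
   step    t(s)  obj.x    obj.z    obj.vx   obj.vz 
    102  0.2691   +0.242  -0.060  +1.334  -0.847
    205  0.5409   +0.787  -0.406  +2.682  -1.702
    308  0.8127   +1.699  -0.985  +4.029  -2.557


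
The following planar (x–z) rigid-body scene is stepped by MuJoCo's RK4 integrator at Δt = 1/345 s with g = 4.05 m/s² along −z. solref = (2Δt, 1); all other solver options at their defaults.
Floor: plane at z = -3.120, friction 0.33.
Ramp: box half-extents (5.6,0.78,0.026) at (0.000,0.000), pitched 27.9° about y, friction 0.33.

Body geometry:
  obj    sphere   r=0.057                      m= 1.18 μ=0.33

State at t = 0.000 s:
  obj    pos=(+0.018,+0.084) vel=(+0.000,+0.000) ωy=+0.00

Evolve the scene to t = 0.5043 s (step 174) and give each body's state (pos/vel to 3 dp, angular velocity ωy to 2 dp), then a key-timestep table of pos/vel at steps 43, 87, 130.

State at t = 0.5043 s:
  obj    pos=(+0.170,+0.004) vel=(+0.603,-0.319) ωy=+11.97

Key-timestep trajectory:
   step    t(s)  obj.x    obj.z    obj.vx   obj.vz 
     43  0.1246   +0.027  +0.079  +0.149  -0.079
     87  0.2522   +0.056  +0.064  +0.302  -0.160
    130  0.3768   +0.103  +0.039  +0.451  -0.239


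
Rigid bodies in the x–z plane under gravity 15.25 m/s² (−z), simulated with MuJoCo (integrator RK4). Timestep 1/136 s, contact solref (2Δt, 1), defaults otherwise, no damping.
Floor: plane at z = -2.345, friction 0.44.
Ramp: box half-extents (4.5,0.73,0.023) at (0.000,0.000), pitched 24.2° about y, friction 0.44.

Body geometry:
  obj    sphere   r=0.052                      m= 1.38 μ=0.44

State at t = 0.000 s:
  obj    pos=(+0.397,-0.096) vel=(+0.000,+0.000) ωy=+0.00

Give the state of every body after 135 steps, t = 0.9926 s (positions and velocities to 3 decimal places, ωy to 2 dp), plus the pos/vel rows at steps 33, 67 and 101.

State at t = 0.9926 s:
  obj    pos=(+2.403,-0.998) vel=(+4.042,-1.817) ωy=+85.23

Key-timestep trajectory:
   step    t(s)  obj.x    obj.z    obj.vx   obj.vz 
     33  0.2426   +0.517  -0.150  +0.988  -0.444
     67  0.4926   +0.891  -0.318  +2.006  -0.902
    101  0.7426   +1.520  -0.601  +3.024  -1.359


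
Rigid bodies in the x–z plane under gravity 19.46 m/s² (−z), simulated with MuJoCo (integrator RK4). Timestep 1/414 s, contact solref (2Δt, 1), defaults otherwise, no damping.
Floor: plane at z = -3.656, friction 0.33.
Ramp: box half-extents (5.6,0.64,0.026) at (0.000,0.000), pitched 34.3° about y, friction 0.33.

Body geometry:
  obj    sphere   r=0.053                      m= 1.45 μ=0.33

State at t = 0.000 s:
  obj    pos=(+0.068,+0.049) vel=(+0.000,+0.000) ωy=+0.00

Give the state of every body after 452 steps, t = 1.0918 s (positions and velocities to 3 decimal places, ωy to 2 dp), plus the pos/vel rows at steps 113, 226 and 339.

State at t = 1.0918 s:
  obj    pos=(+3.925,-2.582) vel=(+7.065,-4.819) ωy=+161.34

Key-timestep trajectory:
   step    t(s)  obj.x    obj.z    obj.vx   obj.vz 
    113  0.2729   +0.309  -0.115  +1.766  -1.205
    226  0.5459   +1.032  -0.609  +3.533  -2.410
    339  0.8188   +2.238  -1.431  +5.299  -3.615


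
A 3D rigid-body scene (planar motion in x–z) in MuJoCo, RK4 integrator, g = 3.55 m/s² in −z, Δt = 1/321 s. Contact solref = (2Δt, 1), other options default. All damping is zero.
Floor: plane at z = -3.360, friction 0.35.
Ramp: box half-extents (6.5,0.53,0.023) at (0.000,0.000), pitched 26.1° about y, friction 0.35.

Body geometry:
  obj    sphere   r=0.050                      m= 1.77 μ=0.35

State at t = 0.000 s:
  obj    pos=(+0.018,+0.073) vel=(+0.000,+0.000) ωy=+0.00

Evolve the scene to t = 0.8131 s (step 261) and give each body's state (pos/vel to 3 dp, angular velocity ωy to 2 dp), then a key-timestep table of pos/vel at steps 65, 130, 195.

State at t = 0.8131 s:
  obj    pos=(+0.349,-0.090) vel=(+0.815,-0.399) ωy=+18.14

Key-timestep trajectory:
   step    t(s)  obj.x    obj.z    obj.vx   obj.vz 
     65  0.2025   +0.038  +0.062  +0.203  -0.099
    130  0.4050   +0.100  +0.032  +0.406  -0.199
    195  0.6075   +0.203  -0.018  +0.609  -0.298


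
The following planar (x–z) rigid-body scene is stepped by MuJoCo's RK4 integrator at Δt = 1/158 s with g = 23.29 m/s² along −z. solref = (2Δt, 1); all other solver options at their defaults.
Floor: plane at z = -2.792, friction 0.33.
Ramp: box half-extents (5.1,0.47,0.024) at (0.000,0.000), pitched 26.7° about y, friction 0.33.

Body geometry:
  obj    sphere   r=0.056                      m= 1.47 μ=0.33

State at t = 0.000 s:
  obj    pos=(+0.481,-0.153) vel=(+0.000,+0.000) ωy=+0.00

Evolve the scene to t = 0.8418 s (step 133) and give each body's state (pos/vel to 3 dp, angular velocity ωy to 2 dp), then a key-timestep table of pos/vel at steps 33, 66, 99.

State at t = 0.8418 s:
  obj    pos=(+2.847,-1.342) vel=(+5.621,-2.827) ωy=+112.33

Key-timestep trajectory:
   step    t(s)  obj.x    obj.z    obj.vx   obj.vz 
     33  0.2089   +0.627  -0.226  +1.395  -0.702
     66  0.4177   +1.064  -0.446  +2.789  -1.403
     99  0.6266   +1.792  -0.812  +4.184  -2.104


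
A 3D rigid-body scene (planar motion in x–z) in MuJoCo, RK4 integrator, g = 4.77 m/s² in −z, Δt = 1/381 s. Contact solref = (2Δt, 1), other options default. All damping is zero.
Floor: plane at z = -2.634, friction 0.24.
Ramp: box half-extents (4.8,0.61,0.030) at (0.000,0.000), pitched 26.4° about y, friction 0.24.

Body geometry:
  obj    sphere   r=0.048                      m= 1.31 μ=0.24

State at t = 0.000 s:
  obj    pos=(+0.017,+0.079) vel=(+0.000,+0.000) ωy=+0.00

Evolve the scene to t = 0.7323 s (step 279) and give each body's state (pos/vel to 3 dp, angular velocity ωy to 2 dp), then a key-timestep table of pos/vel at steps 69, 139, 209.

State at t = 0.7323 s:
  obj    pos=(+0.381,-0.102) vel=(+0.994,-0.493) ωy=+23.11

Key-timestep trajectory:
   step    t(s)  obj.x    obj.z    obj.vx   obj.vz 
     69  0.1811   +0.039  +0.068  +0.246  -0.122
    139  0.3648   +0.107  +0.034  +0.495  -0.246
    209  0.5486   +0.221  -0.023  +0.744  -0.370


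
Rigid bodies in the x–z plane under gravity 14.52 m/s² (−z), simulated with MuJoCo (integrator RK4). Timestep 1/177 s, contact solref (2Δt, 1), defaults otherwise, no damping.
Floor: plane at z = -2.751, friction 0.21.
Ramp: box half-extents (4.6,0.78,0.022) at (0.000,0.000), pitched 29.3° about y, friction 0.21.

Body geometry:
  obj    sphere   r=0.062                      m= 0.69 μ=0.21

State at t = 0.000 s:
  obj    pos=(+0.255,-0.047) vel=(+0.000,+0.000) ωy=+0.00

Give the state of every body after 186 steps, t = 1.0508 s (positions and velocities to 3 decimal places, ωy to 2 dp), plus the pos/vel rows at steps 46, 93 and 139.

State at t = 1.0508 s:
  obj    pos=(+2.700,-1.419) vel=(+4.652,-2.610) ωy=+86.00

Key-timestep trajectory:
   step    t(s)  obj.x    obj.z    obj.vx   obj.vz 
     46  0.2599   +0.405  -0.131  +1.151  -0.646
     93  0.5254   +0.866  -0.390  +2.326  -1.305
    139  0.7853   +1.620  -0.813  +3.476  -1.951


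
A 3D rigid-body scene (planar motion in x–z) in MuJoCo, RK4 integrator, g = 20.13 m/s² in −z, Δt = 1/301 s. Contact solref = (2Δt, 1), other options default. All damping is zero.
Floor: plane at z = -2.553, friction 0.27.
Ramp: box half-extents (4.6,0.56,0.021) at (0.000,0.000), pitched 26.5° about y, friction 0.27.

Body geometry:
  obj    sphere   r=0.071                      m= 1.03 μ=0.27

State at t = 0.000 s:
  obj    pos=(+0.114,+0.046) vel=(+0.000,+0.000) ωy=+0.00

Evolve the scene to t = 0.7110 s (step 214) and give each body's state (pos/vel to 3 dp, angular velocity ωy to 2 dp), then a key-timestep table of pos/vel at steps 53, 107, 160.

State at t = 0.7110 s:
  obj    pos=(+1.565,-0.678) vel=(+4.082,-2.035) ωy=+64.23

Key-timestep trajectory:
   step    t(s)  obj.x    obj.z    obj.vx   obj.vz 
     53  0.1761   +0.203  +0.002  +1.011  -0.504
    107  0.3555   +0.477  -0.135  +2.041  -1.018
    160  0.5316   +0.925  -0.359  +3.052  -1.522


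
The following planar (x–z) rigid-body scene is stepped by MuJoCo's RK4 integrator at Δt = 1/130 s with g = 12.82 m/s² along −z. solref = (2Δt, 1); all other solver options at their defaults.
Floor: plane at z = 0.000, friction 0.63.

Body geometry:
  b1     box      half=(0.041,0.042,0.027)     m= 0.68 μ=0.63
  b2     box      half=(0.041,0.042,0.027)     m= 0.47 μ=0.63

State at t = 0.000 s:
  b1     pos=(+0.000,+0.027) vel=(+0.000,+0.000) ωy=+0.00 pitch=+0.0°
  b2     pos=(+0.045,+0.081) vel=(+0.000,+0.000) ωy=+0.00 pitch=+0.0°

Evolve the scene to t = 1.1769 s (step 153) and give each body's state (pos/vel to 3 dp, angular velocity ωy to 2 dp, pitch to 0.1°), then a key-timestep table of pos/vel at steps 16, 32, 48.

State at t = 1.1769 s:
  b1     pos=(+0.000,+0.027) vel=(+0.000,+0.000) ωy=+0.00 pitch=+0.0°
  b2     pos=(+0.082,+0.041) vel=(+0.000,+0.000) ωy=+0.00 pitch=+90.0°

Key-timestep trajectory:
   step    t(s)  b1.x    b1.z    b1.vx   b1.vz   b2.x    b2.z    b2.vx   b2.vz 
     16  0.1231   +0.000  +0.027  +0.000  +0.000   +0.053  +0.078  +0.164  -0.084
     32  0.2462   +0.000  +0.027  +0.000  +0.000   +0.085  +0.040  +0.169  +0.149
     48  0.3692   +0.000  +0.027  +0.000  +0.000   +0.081  +0.040  -0.063  +0.007


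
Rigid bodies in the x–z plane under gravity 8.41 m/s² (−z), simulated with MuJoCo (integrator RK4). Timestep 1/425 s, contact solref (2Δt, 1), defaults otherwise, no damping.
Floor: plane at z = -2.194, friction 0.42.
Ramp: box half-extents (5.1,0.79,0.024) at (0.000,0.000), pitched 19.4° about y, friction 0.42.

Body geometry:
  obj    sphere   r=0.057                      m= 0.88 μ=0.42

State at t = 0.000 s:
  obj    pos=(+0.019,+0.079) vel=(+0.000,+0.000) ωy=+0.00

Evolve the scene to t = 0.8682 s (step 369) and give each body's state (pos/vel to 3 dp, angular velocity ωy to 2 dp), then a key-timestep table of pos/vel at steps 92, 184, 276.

State at t = 0.8682 s:
  obj    pos=(+0.728,-0.171) vel=(+1.634,-0.575) ωy=+30.39

Key-timestep trajectory:
   step    t(s)  obj.x    obj.z    obj.vx   obj.vz 
     92  0.2165   +0.063  +0.064  +0.407  -0.143
    184  0.4329   +0.195  +0.017  +0.815  -0.287
    276  0.6494   +0.416  -0.061  +1.222  -0.430


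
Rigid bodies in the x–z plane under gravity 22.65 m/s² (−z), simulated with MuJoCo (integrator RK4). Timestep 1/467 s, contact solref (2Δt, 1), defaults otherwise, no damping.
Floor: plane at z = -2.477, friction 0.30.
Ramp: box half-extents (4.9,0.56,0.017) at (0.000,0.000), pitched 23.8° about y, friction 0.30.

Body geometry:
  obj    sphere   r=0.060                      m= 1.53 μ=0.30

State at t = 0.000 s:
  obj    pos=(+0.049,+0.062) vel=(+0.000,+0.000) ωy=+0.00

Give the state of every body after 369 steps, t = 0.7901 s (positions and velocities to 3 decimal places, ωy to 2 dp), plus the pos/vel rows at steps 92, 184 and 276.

State at t = 0.7901 s:
  obj    pos=(+1.914,-0.760) vel=(+4.720,-2.082) ωy=+85.97

Key-timestep trajectory:
   step    t(s)  obj.x    obj.z    obj.vx   obj.vz 
     92  0.1970   +0.165  +0.011  +1.177  -0.519
    184  0.3940   +0.513  -0.142  +2.354  -1.038
    276  0.5910   +1.093  -0.398  +3.530  -1.557


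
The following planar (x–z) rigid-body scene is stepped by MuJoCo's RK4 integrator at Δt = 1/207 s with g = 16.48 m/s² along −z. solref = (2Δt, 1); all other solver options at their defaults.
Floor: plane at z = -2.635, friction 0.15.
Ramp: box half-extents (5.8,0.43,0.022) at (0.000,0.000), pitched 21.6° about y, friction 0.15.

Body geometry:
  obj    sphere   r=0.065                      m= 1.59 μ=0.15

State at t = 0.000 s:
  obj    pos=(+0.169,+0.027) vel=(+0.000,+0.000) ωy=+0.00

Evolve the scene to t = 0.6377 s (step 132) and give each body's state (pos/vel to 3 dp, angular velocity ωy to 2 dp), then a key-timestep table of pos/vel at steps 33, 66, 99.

State at t = 0.6377 s:
  obj    pos=(+0.988,-0.298) vel=(+2.570,-1.017) ωy=+42.49

Key-timestep trajectory:
   step    t(s)  obj.x    obj.z    obj.vx   obj.vz 
     33  0.1594   +0.220  +0.006  +0.643  -0.254
     66  0.3188   +0.374  -0.054  +1.285  -0.509
     99  0.4783   +0.630  -0.156  +1.927  -0.763


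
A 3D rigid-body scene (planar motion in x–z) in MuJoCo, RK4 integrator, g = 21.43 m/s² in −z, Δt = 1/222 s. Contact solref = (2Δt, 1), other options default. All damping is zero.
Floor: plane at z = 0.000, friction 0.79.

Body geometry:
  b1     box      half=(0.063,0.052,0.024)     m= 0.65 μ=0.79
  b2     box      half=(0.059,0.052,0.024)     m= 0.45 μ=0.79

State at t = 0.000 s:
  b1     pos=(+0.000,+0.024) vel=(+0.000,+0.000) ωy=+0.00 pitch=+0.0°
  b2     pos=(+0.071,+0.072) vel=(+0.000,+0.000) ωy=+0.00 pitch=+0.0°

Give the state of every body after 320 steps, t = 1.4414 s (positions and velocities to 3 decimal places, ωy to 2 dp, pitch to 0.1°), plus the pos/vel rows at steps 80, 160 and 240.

State at t = 1.4414 s:
  b1     pos=(-0.001,+0.024) vel=(-0.001,+0.000) ωy=+0.00 pitch=+0.0°
  b2     pos=(+0.085,+0.059) vel=(+0.000,-0.001) ωy=-0.02 pitch=+45.1°

Key-timestep trajectory:
   step    t(s)  b1.x    b1.z    b1.vx   b1.vz   b2.x    b2.z    b2.vx   b2.vz 
     80  0.3604   +0.000  +0.024  -0.001  +0.000   +0.085  +0.059  +0.000  +0.000
    160  0.7207   +0.000  +0.024  -0.001  +0.000   +0.085  +0.059  +0.000  -0.001
    240  1.0811   -0.001  +0.024  -0.001  +0.000   +0.085  +0.059  +0.000  -0.001
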